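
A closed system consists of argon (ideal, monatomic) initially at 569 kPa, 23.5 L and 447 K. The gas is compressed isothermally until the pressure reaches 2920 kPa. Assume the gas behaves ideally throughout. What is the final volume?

4.58 L

Isothermal: T stays 447 K; PV = const ⇒ V₂ = 4.58 L, P₂ = 2920 kPa.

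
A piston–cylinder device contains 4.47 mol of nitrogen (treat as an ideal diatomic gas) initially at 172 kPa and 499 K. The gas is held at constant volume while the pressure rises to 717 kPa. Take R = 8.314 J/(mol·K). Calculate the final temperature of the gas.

2080 K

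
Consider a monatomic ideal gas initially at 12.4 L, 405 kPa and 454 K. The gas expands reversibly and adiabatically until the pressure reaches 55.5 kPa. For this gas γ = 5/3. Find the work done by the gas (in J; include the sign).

4130 J

n = P₁V₁/(RT₁) = 405×12.4/(8.314×454) = 1.33 mol.
Adiabatic: T₂/T₁ = (P₂/P₁)^((γ−1)/γ) ⇒ T₂ = 454×(0.137)^0.400 = 205 K; V₂ = 40.9 L.
ΔU = nCvΔT = 1.33×12.5×(205−454) = -4130 J.
Q = 0 for an adiabatic process, so W = −ΔU = 4130 J.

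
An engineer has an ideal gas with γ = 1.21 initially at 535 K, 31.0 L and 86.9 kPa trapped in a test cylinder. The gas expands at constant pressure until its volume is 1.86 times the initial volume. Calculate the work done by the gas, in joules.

2320 J

n = P₁V₁/(RT₁) = 86.9×31.0/(8.314×535) = 0.606 mol.
Isobaric: P stays 86.9 kPa; V/T = const ⇒ T₂ = 995 K, V₂ = 57.7 L.
W = PΔV = 86.9×(57.7−31.0) kPa·L = 2320 J.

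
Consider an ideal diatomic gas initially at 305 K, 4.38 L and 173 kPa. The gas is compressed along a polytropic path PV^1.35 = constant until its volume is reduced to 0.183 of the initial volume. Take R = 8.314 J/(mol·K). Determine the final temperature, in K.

Polytropic n=1.35: T₂ = T₁(V₁/V₂)^(n−1) = 305×(5.46)^0.35 = 553 K; P₂ = P₁(V₁/V₂)^n = 1710 kPa.

553 K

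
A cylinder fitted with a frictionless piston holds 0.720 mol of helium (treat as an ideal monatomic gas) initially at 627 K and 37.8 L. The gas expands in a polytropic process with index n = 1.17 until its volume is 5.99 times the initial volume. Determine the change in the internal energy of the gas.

-1480 J

P₁ = nRT₁/V₁ = 0.720×8.314×627/37.8 = 99.3 kPa.
Polytropic n=1.17: T₂ = T₁(V₁/V₂)^(n−1) = 627×(0.167)^0.17 = 462 K; P₂ = P₁(V₁/V₂)^n = 12.2 kPa.
For an ideal gas ΔU = nCvΔT with Cv = (3/2)R = 12.5 J/(mol·K).
ΔU = 0.720×12.5×(462−627) = -1480 J.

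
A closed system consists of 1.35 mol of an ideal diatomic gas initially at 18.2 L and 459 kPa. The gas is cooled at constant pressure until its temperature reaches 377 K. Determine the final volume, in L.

9.22 L

T₁ = P₁V₁/(nR) = 459×18.2/(1.35×8.314) = 744 K.
Isobaric: P stays 459 kPa; V/T = const ⇒ T₂ = 377 K, V₂ = 9.22 L.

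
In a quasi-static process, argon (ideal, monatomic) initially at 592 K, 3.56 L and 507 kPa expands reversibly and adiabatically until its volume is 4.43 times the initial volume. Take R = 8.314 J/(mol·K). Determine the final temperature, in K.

219 K

Adiabatic: TV^(γ−1) = const ⇒ T₂ = 592×(0.226)^0.667 = 219 K; PV^γ = const ⇒ P₂ = 42.4 kPa.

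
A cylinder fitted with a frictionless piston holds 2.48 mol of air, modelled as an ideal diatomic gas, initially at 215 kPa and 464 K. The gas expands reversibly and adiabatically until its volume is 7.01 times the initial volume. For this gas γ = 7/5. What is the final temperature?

V₁ = nRT₁/P₁ = 2.48×8.314×464/215 = 44.5 L.
Adiabatic: TV^(γ−1) = const ⇒ T₂ = 464×(0.143)^0.400 = 213 K; PV^γ = const ⇒ P₂ = 14.1 kPa.

213 K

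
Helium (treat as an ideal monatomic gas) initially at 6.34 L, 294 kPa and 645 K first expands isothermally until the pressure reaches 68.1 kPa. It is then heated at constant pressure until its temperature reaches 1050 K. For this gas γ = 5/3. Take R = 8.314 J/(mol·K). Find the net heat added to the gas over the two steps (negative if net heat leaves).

n = P₁V₁/(RT₁) = 294×6.34/(8.314×645) = 0.348 mol.
Step 1 — Isothermal: T stays 645 K; PV = const ⇒ V₂ = 27.4 L, P₂ = 68.1 kPa.
ΔU = 0 (ideal gas, T constant).
W = nRT ln(V₂/V₁) = 0.348×8.314×645×ln(4.32) = 2730 J.
Q = ΔU + W = 2730 J.
State after step 1: P = 68.1 kPa, V = 27.4 L, T = 645 K.
Step 2 — Isobaric: P stays 68.1 kPa; V/T = const ⇒ T₂ = 1050 K, V₂ = 44.6 L.
W = PΔV = 68.1×(44.6−27.4) kPa·L = 1170 J.
ΔU = nCvΔT = 0.348×12.5×(1050−645) = 1760 J.
Q = ΔU + W = nCpΔT = 2930 J.
Net over both steps: W = 3900 J, Q = 5650 J, ΔU = 1760 J.

5650 J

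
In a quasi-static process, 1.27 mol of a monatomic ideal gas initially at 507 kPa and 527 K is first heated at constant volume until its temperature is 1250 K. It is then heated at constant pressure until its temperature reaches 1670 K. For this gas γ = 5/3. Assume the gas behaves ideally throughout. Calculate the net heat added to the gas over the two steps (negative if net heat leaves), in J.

22500 J

V₁ = nRT₁/P₁ = 1.27×8.314×527/507 = 11.0 L.
Step 1 — Isochoric: V stays 11.0 L; P/T = const ⇒ T₂ = 1250 K, P₂ = 1200 kPa.
W = 0 (no volume change).
ΔU = nCvΔT = 1.27×12.5×(1250−527) = 11500 J.
Q = ΔU = 11500 J.
State after step 1: P = 1200 kPa, V = 11.0 L, T = 1250 K.
Step 2 — Isobaric: P stays 1200 kPa; V/T = const ⇒ T₂ = 1670 K, V₂ = 14.7 L.
W = PΔV = 1200×(14.7−11.0) kPa·L = 4430 J.
ΔU = nCvΔT = 1.27×12.5×(1670−1250) = 6650 J.
Q = ΔU + W = nCpΔT = 11100 J.
Net over both steps: W = 4430 J, Q = 22500 J, ΔU = 18100 J.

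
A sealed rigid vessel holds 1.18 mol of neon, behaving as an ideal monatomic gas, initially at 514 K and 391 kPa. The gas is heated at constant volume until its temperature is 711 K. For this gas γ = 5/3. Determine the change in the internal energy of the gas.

V₁ = nRT₁/P₁ = 1.18×8.314×514/391 = 12.9 L.
Isochoric: V stays 12.9 L; P/T = const ⇒ T₂ = 711 K, P₂ = 541 kPa.
For an ideal gas ΔU = nCvΔT with Cv = (3/2)R = 12.5 J/(mol·K).
ΔU = 1.18×12.5×(711−514) = 2900 J.

2900 J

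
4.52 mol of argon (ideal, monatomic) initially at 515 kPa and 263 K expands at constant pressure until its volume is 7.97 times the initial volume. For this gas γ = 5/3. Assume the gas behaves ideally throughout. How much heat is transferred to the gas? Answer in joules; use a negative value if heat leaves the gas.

V₁ = nRT₁/P₁ = 4.52×8.314×263/515 = 19.2 L.
Isobaric: P stays 515 kPa; V/T = const ⇒ T₂ = 2100 K, V₂ = 153 L.
W = PΔV = 515×(153−19.2) kPa·L = 68900 J.
ΔU = nCvΔT = 4.52×12.5×(2100−263) = 103000 J.
Q = ΔU + W = nCpΔT = 172000 J.

172000 J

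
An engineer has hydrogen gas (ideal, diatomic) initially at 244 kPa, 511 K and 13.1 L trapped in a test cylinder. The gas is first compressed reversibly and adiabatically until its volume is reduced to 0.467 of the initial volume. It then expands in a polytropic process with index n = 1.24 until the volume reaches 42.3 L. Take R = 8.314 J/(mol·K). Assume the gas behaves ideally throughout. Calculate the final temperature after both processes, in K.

436 K

n = P₁V₁/(RT₁) = 244×13.1/(8.314×511) = 0.752 mol.
Step 1 — Adiabatic: TV^(γ−1) = const ⇒ T₂ = 511×(2.14)^0.400 = 693 K; PV^γ = const ⇒ P₂ = 709 kPa.
ΔU = nCvΔT = 0.752×20.8×(693−511) = 2850 J.
Q = 0 for an adiabatic process, so W = −ΔU = -2850 J.
State after step 1: P = 709 kPa, V = 6.12 L, T = 693 K.
Step 2 — Polytropic n=1.24: T₂ = T₁(V₁/V₂)^(n−1) = 693×(0.145)^0.24 = 436 K; P₂ = P₁(V₁/V₂)^n = 64.4 kPa.
W = (P₁V₁−P₂V₂)/(n−1) = (709×6.12−64.4×42.3)/0.24 = 6710 J.
ΔU = nCvΔT = 0.752×20.8×(436−693) = -4020 J.
Q = ΔU + W = 2680 J.
Net over both steps: W = 3860 J, Q = 2680 J, ΔU = -1180 J.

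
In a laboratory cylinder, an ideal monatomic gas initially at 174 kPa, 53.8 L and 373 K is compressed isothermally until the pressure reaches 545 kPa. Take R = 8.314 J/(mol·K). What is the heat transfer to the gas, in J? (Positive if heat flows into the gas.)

n = P₁V₁/(RT₁) = 174×53.8/(8.314×373) = 3.02 mol.
Isothermal: T stays 373 K; PV = const ⇒ V₂ = 17.2 L, P₂ = 545 kPa.
ΔU = 0 (ideal gas, T constant).
W = nRT ln(V₂/V₁) = 3.02×8.314×373×ln(0.319) = -10700 J.
Q = ΔU + W = -10700 J.

-10700 J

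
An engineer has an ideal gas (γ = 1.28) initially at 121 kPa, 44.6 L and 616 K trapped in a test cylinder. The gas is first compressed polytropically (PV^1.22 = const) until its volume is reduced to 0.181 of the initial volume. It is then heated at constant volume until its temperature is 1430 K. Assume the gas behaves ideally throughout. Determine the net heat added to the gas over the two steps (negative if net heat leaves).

14300 J

n = P₁V₁/(RT₁) = 121×44.6/(8.314×616) = 1.05 mol.
Step 1 — Polytropic n=1.22: T₂ = T₁(V₁/V₂)^(n−1) = 616×(5.52)^0.22 = 897 K; P₂ = P₁(V₁/V₂)^n = 974 kPa.
W = (P₁V₁−P₂V₂)/(n−1) = (121×44.6−974×8.07)/0.22 = -11200 J.
ΔU = nCvΔT = 1.05×29.7×(897−616) = 8800 J.
Q = ΔU + W = -2400 J.
State after step 1: P = 974 kPa, V = 8.07 L, T = 897 K.
Step 2 — Isochoric: V stays 8.07 L; P/T = const ⇒ T₂ = 1430 K, P₂ = 1550 kPa.
W = 0 (no volume change).
ΔU = nCvΔT = 1.05×29.7×(1430−897) = 16700 J.
Q = ΔU = 16700 J.
Net over both steps: W = -11200 J, Q = 14300 J, ΔU = 25500 J.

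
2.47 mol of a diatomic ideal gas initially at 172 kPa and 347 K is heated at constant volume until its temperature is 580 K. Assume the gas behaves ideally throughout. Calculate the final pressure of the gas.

V₁ = nRT₁/P₁ = 2.47×8.314×347/172 = 41.4 L.
Isochoric: V stays 41.4 L; P/T = const ⇒ T₂ = 580 K, P₂ = 287 kPa.

287 kPa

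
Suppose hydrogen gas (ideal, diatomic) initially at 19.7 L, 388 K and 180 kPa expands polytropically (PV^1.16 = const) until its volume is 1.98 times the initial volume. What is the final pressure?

Polytropic n=1.16: T₂ = T₁(V₁/V₂)^(n−1) = 388×(0.505)^0.16 = 348 K; P₂ = P₁(V₁/V₂)^n = 81.5 kPa.

81.5 kPa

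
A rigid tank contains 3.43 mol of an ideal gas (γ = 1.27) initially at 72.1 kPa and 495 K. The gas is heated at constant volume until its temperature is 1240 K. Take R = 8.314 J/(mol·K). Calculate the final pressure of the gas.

181 kPa

V₁ = nRT₁/P₁ = 3.43×8.314×495/72.1 = 196 L.
Isochoric: V stays 196 L; P/T = const ⇒ T₂ = 1240 K, P₂ = 181 kPa.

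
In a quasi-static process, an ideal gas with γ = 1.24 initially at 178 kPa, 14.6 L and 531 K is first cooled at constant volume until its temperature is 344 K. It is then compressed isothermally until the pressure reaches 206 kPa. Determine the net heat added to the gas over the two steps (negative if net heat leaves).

n = P₁V₁/(RT₁) = 178×14.6/(8.314×531) = 0.589 mol.
Step 1 — Isochoric: V stays 14.6 L; P/T = const ⇒ T₂ = 344 K, P₂ = 115 kPa.
W = 0 (no volume change).
ΔU = nCvΔT = 0.589×34.6×(344−531) = -3810 J.
Q = ΔU = -3810 J.
State after step 1: P = 115 kPa, V = 14.6 L, T = 344 K.
Step 2 — Isothermal: T stays 344 K; PV = const ⇒ V₂ = 8.17 L, P₂ = 206 kPa.
ΔU = 0 (ideal gas, T constant).
W = nRT ln(V₂/V₁) = 0.589×8.314×344×ln(0.560) = -977 J.
Q = ΔU + W = -977 J.
Net over both steps: W = -977 J, Q = -4790 J, ΔU = -3810 J.

-4790 J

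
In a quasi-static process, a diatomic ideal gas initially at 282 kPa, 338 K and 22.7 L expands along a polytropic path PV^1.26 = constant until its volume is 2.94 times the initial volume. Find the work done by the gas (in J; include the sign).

n = P₁V₁/(RT₁) = 282×22.7/(8.314×338) = 2.28 mol.
Polytropic n=1.26: T₂ = T₁(V₁/V₂)^(n−1) = 338×(0.340)^0.26 = 255 K; P₂ = P₁(V₁/V₂)^n = 72.5 kPa.
W = (P₁V₁−P₂V₂)/(n−1) = (282×22.7−72.5×66.7)/0.26 = 6020 J.

6020 J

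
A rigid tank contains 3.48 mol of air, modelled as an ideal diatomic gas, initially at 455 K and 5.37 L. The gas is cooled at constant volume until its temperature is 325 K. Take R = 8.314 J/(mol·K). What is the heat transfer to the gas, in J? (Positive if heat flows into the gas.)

P₁ = nRT₁/V₁ = 3.48×8.314×455/5.37 = 2450 kPa.
Isochoric: V stays 5.37 L; P/T = const ⇒ T₂ = 325 K, P₂ = 1750 kPa.
W = 0 (no volume change).
ΔU = nCvΔT = 3.48×20.8×(325−455) = -9400 J.
Q = ΔU = -9400 J.

-9400 J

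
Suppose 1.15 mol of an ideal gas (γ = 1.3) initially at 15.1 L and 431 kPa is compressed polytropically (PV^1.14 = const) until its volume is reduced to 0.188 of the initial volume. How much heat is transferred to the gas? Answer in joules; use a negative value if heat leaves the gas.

T₁ = P₁V₁/(nR) = 431×15.1/(1.15×8.314) = 681 K.
Polytropic n=1.14: T₂ = T₁(V₁/V₂)^(n−1) = 681×(5.32)^0.14 = 860 K; P₂ = P₁(V₁/V₂)^n = 2900 kPa.
W = (P₁V₁−P₂V₂)/(n−1) = (431×15.1−2900×2.84)/0.14 = -12300 J.
ΔU = nCvΔT = 1.15×27.7×(860−681) = 5720 J.
Q = ΔU + W = -6540 J.

-6540 J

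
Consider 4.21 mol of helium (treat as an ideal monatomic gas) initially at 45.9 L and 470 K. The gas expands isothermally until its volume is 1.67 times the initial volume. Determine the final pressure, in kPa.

215 kPa

P₁ = nRT₁/V₁ = 4.21×8.314×470/45.9 = 358 kPa.
Isothermal: T stays 470 K; PV = const ⇒ V₂ = 76.7 L, P₂ = 215 kPa.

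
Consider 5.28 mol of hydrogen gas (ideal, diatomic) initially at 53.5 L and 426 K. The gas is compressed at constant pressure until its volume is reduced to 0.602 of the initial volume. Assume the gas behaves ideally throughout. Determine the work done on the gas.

P₁ = nRT₁/V₁ = 5.28×8.314×426/53.5 = 350 kPa.
Isobaric: P stays 350 kPa; V/T = const ⇒ T₂ = 256 K, V₂ = 32.2 L.
W = PΔV = 350×(32.2−53.5) kPa·L = -7440 J.
Work done on the gas = −W_by = 7440 J.

7440 J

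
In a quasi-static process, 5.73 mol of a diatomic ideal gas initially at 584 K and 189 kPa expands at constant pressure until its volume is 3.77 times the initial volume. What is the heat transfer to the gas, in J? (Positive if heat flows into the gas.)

270000 J

V₁ = nRT₁/P₁ = 5.73×8.314×584/189 = 147 L.
Isobaric: P stays 189 kPa; V/T = const ⇒ T₂ = 2200 K, V₂ = 555 L.
W = PΔV = 189×(555−147) kPa·L = 77100 J.
ΔU = nCvΔT = 5.73×20.8×(2200−584) = 193000 J.
Q = ΔU + W = nCpΔT = 270000 J.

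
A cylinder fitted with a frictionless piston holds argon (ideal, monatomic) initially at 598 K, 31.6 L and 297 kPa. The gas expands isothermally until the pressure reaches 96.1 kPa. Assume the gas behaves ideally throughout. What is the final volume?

97.7 L

Isothermal: T stays 598 K; PV = const ⇒ V₂ = 97.7 L, P₂ = 96.1 kPa.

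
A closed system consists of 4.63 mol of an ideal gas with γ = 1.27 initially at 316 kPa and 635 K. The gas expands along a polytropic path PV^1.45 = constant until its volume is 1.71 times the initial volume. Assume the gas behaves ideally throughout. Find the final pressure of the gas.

145 kPa

V₁ = nRT₁/P₁ = 4.63×8.314×635/316 = 77.4 L.
Polytropic n=1.45: T₂ = T₁(V₁/V₂)^(n−1) = 635×(0.585)^0.45 = 499 K; P₂ = P₁(V₁/V₂)^n = 145 kPa.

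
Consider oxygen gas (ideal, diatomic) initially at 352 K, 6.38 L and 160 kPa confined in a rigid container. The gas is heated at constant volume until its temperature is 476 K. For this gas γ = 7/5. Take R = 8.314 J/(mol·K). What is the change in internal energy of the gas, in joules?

n = P₁V₁/(RT₁) = 160×6.38/(8.314×352) = 0.349 mol.
Isochoric: V stays 6.38 L; P/T = const ⇒ T₂ = 476 K, P₂ = 216 kPa.
For an ideal gas ΔU = nCvΔT with Cv = (5/2)R = 20.8 J/(mol·K).
ΔU = 0.349×20.8×(476−352) = 899 J.

899 J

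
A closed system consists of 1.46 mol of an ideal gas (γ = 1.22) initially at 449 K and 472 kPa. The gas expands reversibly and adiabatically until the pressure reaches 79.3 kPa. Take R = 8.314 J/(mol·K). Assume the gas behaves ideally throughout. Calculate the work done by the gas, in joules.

V₁ = nRT₁/P₁ = 1.46×8.314×449/472 = 11.5 L.
Adiabatic: T₂/T₁ = (P₂/P₁)^((γ−1)/γ) ⇒ T₂ = 449×(0.168)^0.180 = 326 K; V₂ = 49.8 L.
ΔU = nCvΔT = 1.46×37.8×(326−449) = -6810 J.
Q = 0 for an adiabatic process, so W = −ΔU = 6810 J.

6810 J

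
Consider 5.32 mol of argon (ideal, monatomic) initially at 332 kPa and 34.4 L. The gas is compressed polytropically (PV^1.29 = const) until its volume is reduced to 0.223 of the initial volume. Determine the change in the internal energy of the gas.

T₁ = P₁V₁/(nR) = 332×34.4/(5.32×8.314) = 258 K.
Polytropic n=1.29: T₂ = T₁(V₁/V₂)^(n−1) = 258×(4.48)^0.29 = 399 K; P₂ = P₁(V₁/V₂)^n = 2300 kPa.
For an ideal gas ΔU = nCvΔT with Cv = (3/2)R = 12.5 J/(mol·K).
ΔU = 5.32×12.5×(399−258) = 9340 J.

9340 J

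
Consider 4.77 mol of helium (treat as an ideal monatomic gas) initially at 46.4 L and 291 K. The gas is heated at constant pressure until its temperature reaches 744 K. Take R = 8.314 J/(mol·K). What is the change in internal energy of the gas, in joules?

26900 J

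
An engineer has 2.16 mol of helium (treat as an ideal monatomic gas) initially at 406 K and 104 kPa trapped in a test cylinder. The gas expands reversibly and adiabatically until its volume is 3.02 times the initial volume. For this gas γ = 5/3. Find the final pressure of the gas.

16.5 kPa

V₁ = nRT₁/P₁ = 2.16×8.314×406/104 = 70.1 L.
Adiabatic: TV^(γ−1) = const ⇒ T₂ = 406×(0.331)^0.667 = 194 K; PV^γ = const ⇒ P₂ = 16.5 kPa.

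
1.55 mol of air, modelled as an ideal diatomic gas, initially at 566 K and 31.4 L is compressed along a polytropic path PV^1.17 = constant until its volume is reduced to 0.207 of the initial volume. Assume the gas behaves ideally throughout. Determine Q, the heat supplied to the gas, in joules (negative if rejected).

P₁ = nRT₁/V₁ = 1.55×8.314×566/31.4 = 232 kPa.
Polytropic n=1.17: T₂ = T₁(V₁/V₂)^(n−1) = 566×(4.83)^0.17 = 740 K; P₂ = P₁(V₁/V₂)^n = 1470 kPa.
W = (P₁V₁−P₂V₂)/(n−1) = (232×31.4−1470×6.50)/0.17 = -13200 J.
ΔU = nCvΔT = 1.55×20.8×(740−566) = 5600 J.
Q = ΔU + W = -7570 J.

-7570 J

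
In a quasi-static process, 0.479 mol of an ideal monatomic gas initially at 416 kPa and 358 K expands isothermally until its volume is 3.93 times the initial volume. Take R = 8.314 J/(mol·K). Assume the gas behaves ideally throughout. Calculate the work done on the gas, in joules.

V₁ = nRT₁/P₁ = 0.479×8.314×358/416 = 3.43 L.
Isothermal: T stays 358 K; PV = const ⇒ V₂ = 13.5 L, P₂ = 106 kPa.
W = nRT ln(V₂/V₁) = 0.479×8.314×358×ln(3.93) = 1950 J.
Work done on the gas = −W_by = -1950 J.

-1950 J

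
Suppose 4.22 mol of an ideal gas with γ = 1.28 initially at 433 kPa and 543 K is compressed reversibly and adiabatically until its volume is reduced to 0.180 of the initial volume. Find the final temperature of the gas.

V₁ = nRT₁/P₁ = 4.22×8.314×543/433 = 44.0 L.
Adiabatic: TV^(γ−1) = const ⇒ T₂ = 543×(5.56)^0.280 = 878 K; PV^γ = const ⇒ P₂ = 3890 kPa.

878 K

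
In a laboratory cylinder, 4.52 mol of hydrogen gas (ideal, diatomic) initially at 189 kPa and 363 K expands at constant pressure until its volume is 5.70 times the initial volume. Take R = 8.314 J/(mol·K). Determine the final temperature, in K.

V₁ = nRT₁/P₁ = 4.52×8.314×363/189 = 72.2 L.
Isobaric: P stays 189 kPa; V/T = const ⇒ T₂ = 2070 K, V₂ = 411 L.

2070 K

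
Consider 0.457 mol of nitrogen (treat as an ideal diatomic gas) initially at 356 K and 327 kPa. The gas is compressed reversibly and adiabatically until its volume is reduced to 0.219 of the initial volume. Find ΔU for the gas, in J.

2830 J

V₁ = nRT₁/P₁ = 0.457×8.314×356/327 = 4.14 L.
Adiabatic: TV^(γ−1) = const ⇒ T₂ = 356×(4.57)^0.400 = 654 K; PV^γ = const ⇒ P₂ = 2740 kPa.
For an ideal gas ΔU = nCvΔT with Cv = (5/2)R = 20.8 J/(mol·K).
ΔU = 0.457×20.8×(654−356) = 2830 J.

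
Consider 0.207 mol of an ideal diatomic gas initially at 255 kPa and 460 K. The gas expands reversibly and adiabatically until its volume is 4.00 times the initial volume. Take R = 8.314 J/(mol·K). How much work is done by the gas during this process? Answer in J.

V₁ = nRT₁/P₁ = 0.207×8.314×460/255 = 3.10 L.
Adiabatic: TV^(γ−1) = const ⇒ T₂ = 460×(0.250)^0.400 = 264 K; PV^γ = const ⇒ P₂ = 36.6 kPa.
ΔU = nCvΔT = 0.207×20.8×(264−460) = -842 J.
Q = 0 for an adiabatic process, so W = −ΔU = 842 J.

842 J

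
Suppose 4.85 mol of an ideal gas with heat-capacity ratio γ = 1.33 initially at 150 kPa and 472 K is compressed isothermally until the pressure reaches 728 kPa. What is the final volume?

26.1 L

V₁ = nRT₁/P₁ = 4.85×8.314×472/150 = 127 L.
Isothermal: T stays 472 K; PV = const ⇒ V₂ = 26.1 L, P₂ = 728 kPa.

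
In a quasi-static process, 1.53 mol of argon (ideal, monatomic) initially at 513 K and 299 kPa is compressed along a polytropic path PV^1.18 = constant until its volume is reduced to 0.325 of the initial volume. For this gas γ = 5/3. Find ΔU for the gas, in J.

2190 J

V₁ = nRT₁/P₁ = 1.53×8.314×513/299 = 21.8 L.
Polytropic n=1.18: T₂ = T₁(V₁/V₂)^(n−1) = 513×(3.08)^0.18 = 628 K; P₂ = P₁(V₁/V₂)^n = 1130 kPa.
For an ideal gas ΔU = nCvΔT with Cv = (3/2)R = 12.5 J/(mol·K).
ΔU = 1.53×12.5×(628−513) = 2190 J.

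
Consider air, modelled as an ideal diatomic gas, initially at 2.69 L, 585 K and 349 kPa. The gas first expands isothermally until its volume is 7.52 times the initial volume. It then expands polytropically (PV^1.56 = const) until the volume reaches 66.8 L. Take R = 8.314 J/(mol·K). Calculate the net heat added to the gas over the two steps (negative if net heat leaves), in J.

n = P₁V₁/(RT₁) = 349×2.69/(8.314×585) = 0.193 mol.
Step 1 — Isothermal: T stays 585 K; PV = const ⇒ V₂ = 20.2 L, P₂ = 46.4 kPa.
ΔU = 0 (ideal gas, T constant).
W = nRT ln(V₂/V₁) = 0.193×8.314×585×ln(7.52) = 1890 J.
Q = ΔU + W = 1890 J.
State after step 1: P = 46.4 kPa, V = 20.2 L, T = 585 K.
Step 2 — Polytropic n=1.56: T₂ = T₁(V₁/V₂)^(n−1) = 585×(0.303)^0.56 = 300 K; P₂ = P₁(V₁/V₂)^n = 7.20 kPa.
W = (P₁V₁−P₂V₂)/(n−1) = (46.4×20.2−7.20×66.8)/0.56 = 818 J.
ΔU = nCvΔT = 0.193×20.8×(300−585) = -1140 J.
Q = ΔU + W = -327 J.
Net over both steps: W = 2710 J, Q = 1570 J, ΔU = -1140 J.

1570 J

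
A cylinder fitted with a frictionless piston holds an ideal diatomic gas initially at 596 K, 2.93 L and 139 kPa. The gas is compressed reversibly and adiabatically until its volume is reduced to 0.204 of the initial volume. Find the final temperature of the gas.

1130 K

Adiabatic: TV^(γ−1) = const ⇒ T₂ = 596×(4.90)^0.400 = 1130 K; PV^γ = const ⇒ P₂ = 1290 kPa.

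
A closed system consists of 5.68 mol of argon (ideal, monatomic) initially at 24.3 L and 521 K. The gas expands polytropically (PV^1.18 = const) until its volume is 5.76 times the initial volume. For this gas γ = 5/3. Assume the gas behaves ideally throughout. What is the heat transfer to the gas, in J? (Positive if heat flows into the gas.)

27000 J

P₁ = nRT₁/V₁ = 5.68×8.314×521/24.3 = 1010 kPa.
Polytropic n=1.18: T₂ = T₁(V₁/V₂)^(n−1) = 521×(0.174)^0.18 = 380 K; P₂ = P₁(V₁/V₂)^n = 128 kPa.
W = (P₁V₁−P₂V₂)/(n−1) = (1010×24.3−128×140)/0.18 = 37000 J.
ΔU = nCvΔT = 5.68×12.5×(380−521) = -9980 J.
Q = ΔU + W = 27000 J.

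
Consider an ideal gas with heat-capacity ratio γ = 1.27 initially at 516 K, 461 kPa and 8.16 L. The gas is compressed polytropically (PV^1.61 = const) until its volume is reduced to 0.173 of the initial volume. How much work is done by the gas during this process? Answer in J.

n = P₁V₁/(RT₁) = 461×8.16/(8.314×516) = 0.877 mol.
Polytropic n=1.61: T₂ = T₁(V₁/V₂)^(n−1) = 516×(5.78)^0.61 = 1500 K; P₂ = P₁(V₁/V₂)^n = 7770 kPa.
W = (P₁V₁−P₂V₂)/(n−1) = (461×8.16−7770×1.41)/0.61 = -11800 J.

-11800 J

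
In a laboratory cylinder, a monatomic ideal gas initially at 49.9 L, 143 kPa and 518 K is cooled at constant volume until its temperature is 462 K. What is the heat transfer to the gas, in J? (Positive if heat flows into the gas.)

n = P₁V₁/(RT₁) = 143×49.9/(8.314×518) = 1.66 mol.
Isochoric: V stays 49.9 L; P/T = const ⇒ T₂ = 462 K, P₂ = 128 kPa.
W = 0 (no volume change).
ΔU = nCvΔT = 1.66×12.5×(462−518) = -1160 J.
Q = ΔU = -1160 J.

-1160 J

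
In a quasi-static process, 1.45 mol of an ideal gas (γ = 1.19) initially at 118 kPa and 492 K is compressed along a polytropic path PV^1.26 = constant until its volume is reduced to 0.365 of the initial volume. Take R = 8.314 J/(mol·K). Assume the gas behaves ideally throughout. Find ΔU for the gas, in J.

9350 J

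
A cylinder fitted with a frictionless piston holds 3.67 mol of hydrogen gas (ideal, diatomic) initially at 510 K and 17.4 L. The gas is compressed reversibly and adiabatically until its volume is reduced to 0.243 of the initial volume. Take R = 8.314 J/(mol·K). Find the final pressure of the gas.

6480 kPa

P₁ = nRT₁/V₁ = 3.67×8.314×510/17.4 = 894 kPa.
Adiabatic: TV^(γ−1) = const ⇒ T₂ = 510×(4.12)^0.400 = 898 K; PV^γ = const ⇒ P₂ = 6480 kPa.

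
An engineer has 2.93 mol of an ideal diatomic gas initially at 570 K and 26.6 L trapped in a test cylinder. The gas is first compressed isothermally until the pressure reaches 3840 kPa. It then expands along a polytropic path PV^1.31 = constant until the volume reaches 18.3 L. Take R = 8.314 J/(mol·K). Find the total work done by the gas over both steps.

P₁ = nRT₁/V₁ = 2.93×8.314×570/26.6 = 522 kPa.
Step 1 — Isothermal: T stays 570 K; PV = const ⇒ V₂ = 3.62 L, P₂ = 3840 kPa.
ΔU = 0 (ideal gas, T constant).
W = nRT ln(V₂/V₁) = 2.93×8.314×570×ln(0.136) = -27700 J.
Q = ΔU + W = -27700 J.
State after step 1: P = 3840 kPa, V = 3.62 L, T = 570 K.
Step 2 — Polytropic n=1.31: T₂ = T₁(V₁/V₂)^(n−1) = 570×(0.198)^0.31 = 345 K; P₂ = P₁(V₁/V₂)^n = 459 kPa.
W = (P₁V₁−P₂V₂)/(n−1) = (3840×3.62−459×18.3)/0.31 = 17700 J.
ΔU = nCvΔT = 2.93×20.8×(345−570) = -13700 J.
Q = ΔU + W = 3980 J.
Net over both steps: W = -10000 J, Q = -23700 J, ΔU = -13700 J.

-10000 J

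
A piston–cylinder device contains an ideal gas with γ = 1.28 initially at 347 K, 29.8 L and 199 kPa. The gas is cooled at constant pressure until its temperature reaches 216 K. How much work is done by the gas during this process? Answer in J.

-2240 J

n = P₁V₁/(RT₁) = 199×29.8/(8.314×347) = 2.06 mol.
Isobaric: P stays 199 kPa; V/T = const ⇒ T₂ = 216 K, V₂ = 18.5 L.
W = PΔV = 199×(18.5−29.8) kPa·L = -2240 J.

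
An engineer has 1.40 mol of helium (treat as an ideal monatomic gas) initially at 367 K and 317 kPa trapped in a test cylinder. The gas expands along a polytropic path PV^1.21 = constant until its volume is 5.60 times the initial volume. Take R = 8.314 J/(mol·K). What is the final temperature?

256 K

V₁ = nRT₁/P₁ = 1.40×8.314×367/317 = 13.5 L.
Polytropic n=1.21: T₂ = T₁(V₁/V₂)^(n−1) = 367×(0.179)^0.21 = 256 K; P₂ = P₁(V₁/V₂)^n = 39.4 kPa.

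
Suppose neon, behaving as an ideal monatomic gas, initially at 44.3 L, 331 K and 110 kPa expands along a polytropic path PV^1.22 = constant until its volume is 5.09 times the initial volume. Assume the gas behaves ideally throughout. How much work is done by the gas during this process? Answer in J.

n = P₁V₁/(RT₁) = 110×44.3/(8.314×331) = 1.77 mol.
Polytropic n=1.22: T₂ = T₁(V₁/V₂)^(n−1) = 331×(0.196)^0.22 = 231 K; P₂ = P₁(V₁/V₂)^n = 15.1 kPa.
W = (P₁V₁−P₂V₂)/(n−1) = (110×44.3−15.1×225)/0.22 = 6670 J.

6670 J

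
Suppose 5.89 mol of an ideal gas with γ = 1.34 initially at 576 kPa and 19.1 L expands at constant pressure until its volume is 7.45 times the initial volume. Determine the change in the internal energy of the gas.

T₁ = P₁V₁/(nR) = 576×19.1/(5.89×8.314) = 225 K.
Isobaric: P stays 576 kPa; V/T = const ⇒ T₂ = 1670 K, V₂ = 142 L.
For an ideal gas ΔU = nCvΔT with Cv = R/(γ−1) = 24.5 J/(mol·K).
ΔU = 5.89×24.5×(1670−225) = 209000 J.

209000 J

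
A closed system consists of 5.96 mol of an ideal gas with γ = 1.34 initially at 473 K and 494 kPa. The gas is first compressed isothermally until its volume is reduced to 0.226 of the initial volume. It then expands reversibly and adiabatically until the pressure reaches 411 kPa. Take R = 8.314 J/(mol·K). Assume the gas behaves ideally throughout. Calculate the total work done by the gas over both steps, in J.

-11000 J

V₁ = nRT₁/P₁ = 5.96×8.314×473/494 = 47.4 L.
Step 1 — Isothermal: T stays 473 K; PV = const ⇒ V₂ = 10.7 L, P₂ = 2190 kPa.
ΔU = 0 (ideal gas, T constant).
W = nRT ln(V₂/V₁) = 5.96×8.314×473×ln(0.226) = -34900 J.
Q = ΔU + W = -34900 J.
State after step 1: P = 2190 kPa, V = 10.7 L, T = 473 K.
Step 2 — Adiabatic: T₂/T₁ = (P₂/P₁)^((γ−1)/γ) ⇒ T₂ = 473×(0.188)^0.254 = 310 K; V₂ = 37.3 L.
ΔU = nCvΔT = 5.96×24.5×(310−473) = -23800 J.
Q = 0 for an adiabatic process, so W = −ΔU = 23800 J.
Net over both steps: W = -11000 J, Q = -34900 J, ΔU = -23800 J.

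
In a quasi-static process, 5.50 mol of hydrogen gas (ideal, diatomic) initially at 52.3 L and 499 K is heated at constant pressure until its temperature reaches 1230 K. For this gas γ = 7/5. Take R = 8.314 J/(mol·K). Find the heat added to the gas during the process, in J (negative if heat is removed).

P₁ = nRT₁/V₁ = 5.50×8.314×499/52.3 = 436 kPa.
Isobaric: P stays 436 kPa; V/T = const ⇒ T₂ = 1230 K, V₂ = 129 L.
W = PΔV = 436×(129−52.3) kPa·L = 33400 J.
ΔU = nCvΔT = 5.50×20.8×(1230−499) = 83600 J.
Q = ΔU + W = nCpΔT = 117000 J.

117000 J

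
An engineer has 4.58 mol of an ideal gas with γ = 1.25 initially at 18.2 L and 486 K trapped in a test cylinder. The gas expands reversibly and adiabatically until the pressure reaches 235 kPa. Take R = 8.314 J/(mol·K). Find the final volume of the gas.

P₁ = nRT₁/V₁ = 4.58×8.314×486/18.2 = 1020 kPa.
Adiabatic: T₂/T₁ = (P₂/P₁)^((γ−1)/γ) ⇒ T₂ = 486×(0.231)^0.200 = 363 K; V₂ = 58.8 L.

58.8 L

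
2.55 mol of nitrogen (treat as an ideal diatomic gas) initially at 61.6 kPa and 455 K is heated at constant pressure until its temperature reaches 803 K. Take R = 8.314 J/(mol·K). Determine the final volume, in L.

276 L

V₁ = nRT₁/P₁ = 2.55×8.314×455/61.6 = 157 L.
Isobaric: P stays 61.6 kPa; V/T = const ⇒ T₂ = 803 K, V₂ = 276 L.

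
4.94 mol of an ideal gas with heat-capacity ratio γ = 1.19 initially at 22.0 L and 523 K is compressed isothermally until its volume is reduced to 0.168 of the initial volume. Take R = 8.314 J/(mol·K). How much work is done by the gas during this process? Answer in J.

P₁ = nRT₁/V₁ = 4.94×8.314×523/22.0 = 976 kPa.
Isothermal: T stays 523 K; PV = const ⇒ V₂ = 3.70 L, P₂ = 5810 kPa.
W = nRT ln(V₂/V₁) = 4.94×8.314×523×ln(0.168) = -38300 J.

-38300 J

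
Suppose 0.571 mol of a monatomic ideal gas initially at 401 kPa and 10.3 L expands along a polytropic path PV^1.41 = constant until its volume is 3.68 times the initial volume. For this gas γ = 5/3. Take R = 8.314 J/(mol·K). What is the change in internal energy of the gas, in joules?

-2560 J

T₁ = P₁V₁/(nR) = 401×10.3/(0.571×8.314) = 870 K.
Polytropic n=1.41: T₂ = T₁(V₁/V₂)^(n−1) = 870×(0.272)^0.41 = 510 K; P₂ = P₁(V₁/V₂)^n = 63.9 kPa.
For an ideal gas ΔU = nCvΔT with Cv = (3/2)R = 12.5 J/(mol·K).
ΔU = 0.571×12.5×(510−870) = -2560 J.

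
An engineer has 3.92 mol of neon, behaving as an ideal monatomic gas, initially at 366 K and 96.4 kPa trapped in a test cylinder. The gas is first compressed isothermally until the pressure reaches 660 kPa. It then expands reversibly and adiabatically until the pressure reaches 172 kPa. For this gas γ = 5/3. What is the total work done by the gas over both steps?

-15500 J

V₁ = nRT₁/P₁ = 3.92×8.314×366/96.4 = 124 L.
Step 1 — Isothermal: T stays 366 K; PV = const ⇒ V₂ = 18.1 L, P₂ = 660 kPa.
ΔU = 0 (ideal gas, T constant).
W = nRT ln(V₂/V₁) = 3.92×8.314×366×ln(0.146) = -22900 J.
Q = ΔU + W = -22900 J.
State after step 1: P = 660 kPa, V = 18.1 L, T = 366 K.
Step 2 — Adiabatic: T₂/T₁ = (P₂/P₁)^((γ−1)/γ) ⇒ T₂ = 366×(0.261)^0.400 = 214 K; V₂ = 40.5 L.
ΔU = nCvΔT = 3.92×12.5×(214−366) = -7440 J.
Q = 0 for an adiabatic process, so W = −ΔU = 7440 J.
Net over both steps: W = -15500 J, Q = -22900 J, ΔU = -7440 J.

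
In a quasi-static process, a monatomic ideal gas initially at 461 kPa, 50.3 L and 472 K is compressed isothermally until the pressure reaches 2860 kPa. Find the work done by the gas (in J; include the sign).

-42300 J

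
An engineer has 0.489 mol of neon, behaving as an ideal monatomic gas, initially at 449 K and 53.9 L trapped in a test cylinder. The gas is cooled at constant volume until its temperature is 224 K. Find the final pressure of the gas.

P₁ = nRT₁/V₁ = 0.489×8.314×449/53.9 = 33.9 kPa.
Isochoric: V stays 53.9 L; P/T = const ⇒ T₂ = 224 K, P₂ = 16.9 kPa.

16.9 kPa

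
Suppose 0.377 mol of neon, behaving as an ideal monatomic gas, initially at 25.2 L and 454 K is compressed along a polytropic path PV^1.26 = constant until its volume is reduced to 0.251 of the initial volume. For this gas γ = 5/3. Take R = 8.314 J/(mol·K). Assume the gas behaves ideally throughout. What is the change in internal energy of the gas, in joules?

923 J

P₁ = nRT₁/V₁ = 0.377×8.314×454/25.2 = 56.5 kPa.
Polytropic n=1.26: T₂ = T₁(V₁/V₂)^(n−1) = 454×(3.98)^0.26 = 650 K; P₂ = P₁(V₁/V₂)^n = 322 kPa.
For an ideal gas ΔU = nCvΔT with Cv = (3/2)R = 12.5 J/(mol·K).
ΔU = 0.377×12.5×(650−454) = 923 J.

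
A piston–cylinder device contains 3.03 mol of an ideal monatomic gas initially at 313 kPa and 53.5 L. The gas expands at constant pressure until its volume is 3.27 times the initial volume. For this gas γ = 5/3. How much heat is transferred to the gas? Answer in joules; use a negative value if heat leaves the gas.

95000 J

T₁ = P₁V₁/(nR) = 313×53.5/(3.03×8.314) = 665 K.
Isobaric: P stays 313 kPa; V/T = const ⇒ T₂ = 2170 K, V₂ = 175 L.
W = PΔV = 313×(175−53.5) kPa·L = 38000 J.
ΔU = nCvΔT = 3.03×12.5×(2170−665) = 57000 J.
Q = ΔU + W = nCpΔT = 95000 J.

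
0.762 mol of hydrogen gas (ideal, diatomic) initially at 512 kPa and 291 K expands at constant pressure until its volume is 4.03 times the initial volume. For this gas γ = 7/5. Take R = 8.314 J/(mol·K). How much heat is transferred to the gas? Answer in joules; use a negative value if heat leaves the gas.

19600 J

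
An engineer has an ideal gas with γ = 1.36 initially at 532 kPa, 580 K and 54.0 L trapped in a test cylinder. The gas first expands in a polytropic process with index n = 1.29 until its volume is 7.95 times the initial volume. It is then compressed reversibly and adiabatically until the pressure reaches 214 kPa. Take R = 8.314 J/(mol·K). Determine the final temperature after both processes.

507 K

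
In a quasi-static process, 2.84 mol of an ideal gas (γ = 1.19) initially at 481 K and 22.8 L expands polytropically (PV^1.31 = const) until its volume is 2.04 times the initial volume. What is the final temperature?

P₁ = nRT₁/V₁ = 2.84×8.314×481/22.8 = 498 kPa.
Polytropic n=1.31: T₂ = T₁(V₁/V₂)^(n−1) = 481×(0.490)^0.31 = 386 K; P₂ = P₁(V₁/V₂)^n = 196 kPa.

386 K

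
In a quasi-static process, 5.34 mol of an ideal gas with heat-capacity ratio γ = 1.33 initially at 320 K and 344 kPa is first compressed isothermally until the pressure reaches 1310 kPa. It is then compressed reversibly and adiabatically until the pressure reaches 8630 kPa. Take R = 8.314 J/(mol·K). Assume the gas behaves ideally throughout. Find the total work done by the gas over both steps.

V₁ = nRT₁/P₁ = 5.34×8.314×320/344 = 41.3 L.
Step 1 — Isothermal: T stays 320 K; PV = const ⇒ V₂ = 10.8 L, P₂ = 1310 kPa.
ΔU = 0 (ideal gas, T constant).
W = nRT ln(V₂/V₁) = 5.34×8.314×320×ln(0.263) = -19000 J.
Q = ΔU + W = -19000 J.
State after step 1: P = 1310 kPa, V = 10.8 L, T = 320 K.
Step 2 — Adiabatic: T₂/T₁ = (P₂/P₁)^((γ−1)/γ) ⇒ T₂ = 320×(6.59)^0.248 = 511 K; V₂ = 2.63 L.
ΔU = nCvΔT = 5.34×25.2×(511−320) = 25700 J.
Q = 0 for an adiabatic process, so W = −ΔU = -25700 J.
Net over both steps: W = -44700 J, Q = -19000 J, ΔU = 25700 J.

-44700 J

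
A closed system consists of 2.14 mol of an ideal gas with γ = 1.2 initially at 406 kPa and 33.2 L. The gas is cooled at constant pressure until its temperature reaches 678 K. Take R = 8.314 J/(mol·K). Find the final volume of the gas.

T₁ = P₁V₁/(nR) = 406×33.2/(2.14×8.314) = 758 K.
Isobaric: P stays 406 kPa; V/T = const ⇒ T₂ = 678 K, V₂ = 29.7 L.

29.7 L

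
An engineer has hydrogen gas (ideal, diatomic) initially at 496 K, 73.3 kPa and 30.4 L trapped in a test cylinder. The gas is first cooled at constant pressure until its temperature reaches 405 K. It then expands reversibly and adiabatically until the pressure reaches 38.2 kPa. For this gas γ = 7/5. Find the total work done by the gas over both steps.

n = P₁V₁/(RT₁) = 73.3×30.4/(8.314×496) = 0.540 mol.
Step 1 — Isobaric: P stays 73.3 kPa; V/T = const ⇒ T₂ = 405 K, V₂ = 24.8 L.
W = PΔV = 73.3×(24.8−30.4) kPa·L = -409 J.
ΔU = nCvΔT = 0.540×20.8×(405−496) = -1020 J.
Q = ΔU + W = nCpΔT = -1430 J.
State after step 1: P = 73.3 kPa, V = 24.8 L, T = 405 K.
Step 2 — Adiabatic: T₂/T₁ = (P₂/P₁)^((γ−1)/γ) ⇒ T₂ = 405×(0.521)^0.286 = 336 K; V₂ = 39.5 L.
ΔU = nCvΔT = 0.540×20.8×(336−405) = -773 J.
Q = 0 for an adiabatic process, so W = −ΔU = 773 J.
Net over both steps: W = 364 J, Q = -1430 J, ΔU = -1790 J.

364 J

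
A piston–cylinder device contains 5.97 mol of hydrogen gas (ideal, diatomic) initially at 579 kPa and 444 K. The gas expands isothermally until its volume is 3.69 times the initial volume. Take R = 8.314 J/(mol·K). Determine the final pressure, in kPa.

V₁ = nRT₁/P₁ = 5.97×8.314×444/579 = 38.1 L.
Isothermal: T stays 444 K; PV = const ⇒ V₂ = 140 L, P₂ = 157 kPa.

157 kPa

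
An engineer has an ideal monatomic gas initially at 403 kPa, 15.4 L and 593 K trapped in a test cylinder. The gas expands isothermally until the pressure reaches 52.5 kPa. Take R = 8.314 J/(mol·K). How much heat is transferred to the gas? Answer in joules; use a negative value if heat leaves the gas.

12600 J

n = P₁V₁/(RT₁) = 403×15.4/(8.314×593) = 1.26 mol.
Isothermal: T stays 593 K; PV = const ⇒ V₂ = 118 L, P₂ = 52.5 kPa.
ΔU = 0 (ideal gas, T constant).
W = nRT ln(V₂/V₁) = 1.26×8.314×593×ln(7.68) = 12600 J.
Q = ΔU + W = 12600 J.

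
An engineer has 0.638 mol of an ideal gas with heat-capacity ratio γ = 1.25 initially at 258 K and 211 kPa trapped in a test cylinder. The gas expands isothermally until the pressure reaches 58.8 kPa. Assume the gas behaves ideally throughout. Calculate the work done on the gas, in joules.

-1750 J

V₁ = nRT₁/P₁ = 0.638×8.314×258/211 = 6.49 L.
Isothermal: T stays 258 K; PV = const ⇒ V₂ = 23.3 L, P₂ = 58.8 kPa.
W = nRT ln(V₂/V₁) = 0.638×8.314×258×ln(3.59) = 1750 J.
Work done on the gas = −W_by = -1750 J.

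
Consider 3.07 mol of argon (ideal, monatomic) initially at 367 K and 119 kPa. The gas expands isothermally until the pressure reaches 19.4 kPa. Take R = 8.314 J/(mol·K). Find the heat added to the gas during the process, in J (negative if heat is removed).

17000 J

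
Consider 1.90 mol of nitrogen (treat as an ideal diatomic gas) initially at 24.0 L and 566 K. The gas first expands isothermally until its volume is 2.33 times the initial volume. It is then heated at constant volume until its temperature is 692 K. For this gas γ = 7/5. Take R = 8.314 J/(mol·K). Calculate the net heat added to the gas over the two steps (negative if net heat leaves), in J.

P₁ = nRT₁/V₁ = 1.90×8.314×566/24.0 = 373 kPa.
Step 1 — Isothermal: T stays 566 K; PV = const ⇒ V₂ = 55.9 L, P₂ = 160 kPa.
ΔU = 0 (ideal gas, T constant).
W = nRT ln(V₂/V₁) = 1.90×8.314×566×ln(2.33) = 7560 J.
Q = ΔU + W = 7560 J.
State after step 1: P = 160 kPa, V = 55.9 L, T = 566 K.
Step 2 — Isochoric: V stays 55.9 L; P/T = const ⇒ T₂ = 692 K, P₂ = 195 kPa.
W = 0 (no volume change).
ΔU = nCvΔT = 1.90×20.8×(692−566) = 4980 J.
Q = ΔU = 4980 J.
Net over both steps: W = 7560 J, Q = 12500 J, ΔU = 4980 J.

12500 J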